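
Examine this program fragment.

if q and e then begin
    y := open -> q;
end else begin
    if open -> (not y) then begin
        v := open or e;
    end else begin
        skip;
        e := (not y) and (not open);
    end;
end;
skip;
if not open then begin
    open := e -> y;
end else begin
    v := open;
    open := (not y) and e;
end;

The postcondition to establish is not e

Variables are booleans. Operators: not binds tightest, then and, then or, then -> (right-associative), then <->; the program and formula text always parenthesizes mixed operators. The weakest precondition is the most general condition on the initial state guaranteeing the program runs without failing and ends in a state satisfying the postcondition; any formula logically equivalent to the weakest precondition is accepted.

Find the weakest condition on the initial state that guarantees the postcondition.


Working backward. After the program, not e must hold.
Then branch requires not e; else branch requires not e.
Before the if: ((not open) -> (not e)) and (open -> (not e))
Before skip: ((not open) -> (not e)) and (open -> (not e))
Then branch requires ((not open) -> (not e)) and (open -> (not e)); else branch requires ((open -> (not y)) -> (((not open) -> (not e)) and (open -> (not e)))) and ((not (open -> (not y))) -> (((not open) -> (not ((not y) and (not open)))) and (open -> (not ((not y) and (not open)))))).
Before the if: ((q and e) -> (((not open) -> (not e)) and (open -> (not e)))) and ((not (q and e)) -> (((open -> (not y)) -> (((not open) -> (not e)) and (open -> (not e)))) and ((not (open -> (not y))) -> (((not open) -> (not ((not y) and (not open)))) and (open -> (not ((not y) and (not open))))))))
Answer: WP = ((q and e) -> (((not open) -> (not e)) and (open -> (not e)))) and ((not (q and e)) -> (((open -> (not y)) -> (((not open) -> (not e)) and (open -> (not e)))) and ((not (open -> (not y))) -> (((not open) -> (not ((not y) and (not open)))) and (open -> (not ((not y) and (not open))))))))


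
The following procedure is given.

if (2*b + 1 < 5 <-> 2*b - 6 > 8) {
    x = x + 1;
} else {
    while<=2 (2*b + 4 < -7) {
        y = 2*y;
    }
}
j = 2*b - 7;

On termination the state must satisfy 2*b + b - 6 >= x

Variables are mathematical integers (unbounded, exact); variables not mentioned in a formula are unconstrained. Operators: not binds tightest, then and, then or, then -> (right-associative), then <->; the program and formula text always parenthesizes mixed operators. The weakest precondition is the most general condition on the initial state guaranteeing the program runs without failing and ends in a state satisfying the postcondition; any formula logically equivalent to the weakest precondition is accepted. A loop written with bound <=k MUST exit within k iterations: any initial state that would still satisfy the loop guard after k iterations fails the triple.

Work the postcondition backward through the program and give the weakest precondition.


Working backward. After the program, the postcondition 2*b + b - 6 >= x must hold; in canonical form it is 3*b >= x + 6.
Before j := 2*b - 7: 3*b >= x + 6
Then branch requires 3*b >= x + 7; else branch requires (2*b < -11 -> ((2*b < -11 -> ((not (2*b < -11)) and 3*b >= x + 6)) and ((not (2*b < -11)) -> 3*b >= x + 6))) and ((not (2*b < -11)) -> 3*b >= x + 6).
Before the if: ((2*b < 4 <-> 2*b > 14) -> 3*b >= x + 7) and ((not (2*b < 4 <-> 2*b > 14)) -> ((2*b < -11 -> ((2*b < -11 -> ((not (2*b < -11)) and 3*b >= x + 6)) and ((not (2*b < -11)) -> 3*b >= x + 6))) and ((not (2*b < -11)) -> 3*b >= x + 6)))
Answer: WP = ((2*b < 4 <-> 2*b > 14) -> 3*b >= x + 7) and ((not (2*b < 4 <-> 2*b > 14)) -> ((2*b < -11 -> ((2*b < -11 -> ((not (2*b < -11)) and 3*b >= x + 6)) and ((not (2*b < -11)) -> 3*b >= x + 6))) and ((not (2*b < -11)) -> 3*b >= x + 6)))


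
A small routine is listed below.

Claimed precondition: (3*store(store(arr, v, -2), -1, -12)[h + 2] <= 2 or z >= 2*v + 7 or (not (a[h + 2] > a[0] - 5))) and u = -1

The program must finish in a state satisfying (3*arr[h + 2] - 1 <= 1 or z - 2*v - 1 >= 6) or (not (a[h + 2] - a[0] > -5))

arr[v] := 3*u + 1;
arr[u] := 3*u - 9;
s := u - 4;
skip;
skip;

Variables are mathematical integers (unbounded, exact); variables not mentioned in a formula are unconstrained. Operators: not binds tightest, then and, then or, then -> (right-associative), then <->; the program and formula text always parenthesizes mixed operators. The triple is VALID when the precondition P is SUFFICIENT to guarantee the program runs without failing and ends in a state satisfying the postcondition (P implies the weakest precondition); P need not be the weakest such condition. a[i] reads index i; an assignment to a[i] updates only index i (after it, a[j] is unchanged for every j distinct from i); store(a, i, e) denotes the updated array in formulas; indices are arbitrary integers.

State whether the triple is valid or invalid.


Working backward. After the program, the postcondition (3*arr[h + 2] - 1 <= 1 or z - 2*v - 1 >= 6) or (not (a[h + 2] - a[0] > -5)) must hold; in canonical form it is 3*arr[h + 2] <= 2 or z >= 2*v + 7 or (not (a[h + 2] > a[0] - 5)).
Before skip: 3*arr[h + 2] <= 2 or z >= 2*v + 7 or (not (a[h + 2] > a[0] - 5))
Before skip: 3*arr[h + 2] <= 2 or z >= 2*v + 7 or (not (a[h + 2] > a[0] - 5))
Before s := u - 4: 3*arr[h + 2] <= 2 or z >= 2*v + 7 or (not (a[h + 2] > a[0] - 5))
Before arr[u] := 3*u - 9: 3*store(arr, u, 3*u - 9)[h + 2] <= 2 or z >= 2*v + 7 or (not (a[h + 2] > a[0] - 5))
Before arr[v] := 3*u + 1: 3*store(store(arr, v, 3*u + 1), u, 3*u - 9)[h + 2] <= 2 or z >= 2*v + 7 or (not (a[h + 2] > a[0] - 5))
The weakest precondition is 3*store(store(arr, v, 3*u + 1), u, 3*u - 9)[h + 2] <= 2 or z >= 2*v + 7 or (not (a[h + 2] > a[0] - 5)).
Check whether (3*store(store(arr, v, -2), -1, -12)[h + 2] <= 2 or z >= 2*v + 7 or (not (a[h + 2] > a[0] - 5))) and u = -1 implies it.
Every state satisfying the precondition satisfies the weakest precondition: the implication holds.
Answer: valid


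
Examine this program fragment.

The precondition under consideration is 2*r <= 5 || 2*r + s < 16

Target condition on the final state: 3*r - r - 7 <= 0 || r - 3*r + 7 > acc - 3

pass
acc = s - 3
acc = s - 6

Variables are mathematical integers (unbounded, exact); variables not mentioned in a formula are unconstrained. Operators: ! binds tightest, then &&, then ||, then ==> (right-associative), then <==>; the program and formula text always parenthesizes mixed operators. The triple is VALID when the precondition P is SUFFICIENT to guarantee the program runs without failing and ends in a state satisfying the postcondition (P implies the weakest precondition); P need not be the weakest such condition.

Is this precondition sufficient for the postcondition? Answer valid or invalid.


Working backward. After the program, the postcondition 3*r - r - 7 <= 0 || r - 3*r + 7 > acc - 3 must hold; in canonical form it is 2*r <= 7 || acc + 2*r < 10.
Before acc := s - 6: 2*r <= 7 || 2*r + s < 16
Before acc := s - 3: 2*r <= 7 || 2*r + s < 16
Before skip: 2*r <= 7 || 2*r + s < 16
The weakest precondition is 2*r <= 7 || 2*r + s < 16.
Check whether 2*r <= 5 || 2*r + s < 16 implies it.
Every state satisfying the precondition satisfies the weakest precondition: the implication holds.
Answer: valid


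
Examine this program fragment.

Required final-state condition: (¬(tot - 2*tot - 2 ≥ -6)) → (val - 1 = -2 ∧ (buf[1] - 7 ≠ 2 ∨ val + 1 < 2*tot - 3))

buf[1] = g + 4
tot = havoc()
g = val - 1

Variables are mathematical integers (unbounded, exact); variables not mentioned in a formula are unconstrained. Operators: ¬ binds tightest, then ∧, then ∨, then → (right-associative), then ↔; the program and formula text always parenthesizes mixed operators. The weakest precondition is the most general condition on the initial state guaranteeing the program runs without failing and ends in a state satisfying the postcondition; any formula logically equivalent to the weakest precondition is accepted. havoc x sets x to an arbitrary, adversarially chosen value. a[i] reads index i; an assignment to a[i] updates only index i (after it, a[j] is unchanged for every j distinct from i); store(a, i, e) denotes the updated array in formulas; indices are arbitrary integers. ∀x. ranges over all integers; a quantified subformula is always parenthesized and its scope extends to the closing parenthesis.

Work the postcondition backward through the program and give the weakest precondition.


Working backward. After the program, the postcondition (¬(tot - 2*tot - 2 ≥ -6)) → (val - 1 = -2 ∧ (buf[1] - 7 ≠ 2 ∨ val + 1 < 2*tot - 3)) must hold; in canonical form it is (¬(tot ≤ 4)) → (val = -1 ∧ (buf[1] ≠ 9 ∨ val < 2*tot - 4)).
Before g := val - 1: (¬(tot ≤ 4)) → (val = -1 ∧ (buf[1] ≠ 9 ∨ val < 2*tot - 4))
Before havoc tot: ∀tot_1. ((¬(tot_1 ≤ 4)) → (val = -1 ∧ (buf[1] ≠ 9 ∨ val < 2*tot_1 - 4)))
Before buf[1] := g + 4: ∀tot_1. ((¬(tot_1 ≤ 4)) → (val = -1 ∧ (g ≠ 5 ∨ val < 2*tot_1 - 4)))
Answer: WP = ∀tot_1. ((¬(tot_1 ≤ 4)) → (val = -1 ∧ (g ≠ 5 ∨ val < 2*tot_1 - 4)))


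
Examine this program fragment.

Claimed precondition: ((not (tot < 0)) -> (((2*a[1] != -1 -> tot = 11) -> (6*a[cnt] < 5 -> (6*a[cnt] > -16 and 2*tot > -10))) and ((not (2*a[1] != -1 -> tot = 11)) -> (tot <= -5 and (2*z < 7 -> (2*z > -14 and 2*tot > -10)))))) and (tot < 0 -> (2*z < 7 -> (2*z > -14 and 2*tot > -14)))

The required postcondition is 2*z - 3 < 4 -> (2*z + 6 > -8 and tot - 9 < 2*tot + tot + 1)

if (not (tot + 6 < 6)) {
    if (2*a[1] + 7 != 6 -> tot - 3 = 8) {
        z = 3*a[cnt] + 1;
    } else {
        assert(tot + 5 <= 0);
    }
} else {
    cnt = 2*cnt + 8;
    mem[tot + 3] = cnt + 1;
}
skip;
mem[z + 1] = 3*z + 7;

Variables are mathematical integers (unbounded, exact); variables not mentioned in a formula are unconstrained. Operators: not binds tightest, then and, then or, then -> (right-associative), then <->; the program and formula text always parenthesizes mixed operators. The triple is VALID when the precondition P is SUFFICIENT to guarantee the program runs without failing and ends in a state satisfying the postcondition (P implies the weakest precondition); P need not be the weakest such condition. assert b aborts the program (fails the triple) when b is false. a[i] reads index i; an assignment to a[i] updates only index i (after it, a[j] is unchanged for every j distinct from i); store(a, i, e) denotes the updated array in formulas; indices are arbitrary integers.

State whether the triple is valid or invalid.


Working backward. After the program, the postcondition 2*z - 3 < 4 -> (2*z + 6 > -8 and tot - 9 < 2*tot + tot + 1) must hold; in canonical form it is 2*z < 7 -> (2*z > -14 and 2*tot > -10).
Before mem[z + 1] := 3*z + 7: 2*z < 7 -> (2*z > -14 and 2*tot > -10)
Before skip: 2*z < 7 -> (2*z > -14 and 2*tot > -10)
Then branch requires ((2*a[1] != -1 -> tot = 11) -> (6*a[cnt] < 5 -> (6*a[cnt] > -16 and 2*tot > -10))) and ((not (2*a[1] != -1 -> tot = 11)) -> (tot <= -5 and (2*z < 7 -> (2*z > -14 and 2*tot > -10)))); else branch requires 2*z < 7 -> (2*z > -14 and 2*tot > -10).
Before the if: ((not (tot < 0)) -> (((2*a[1] != -1 -> tot = 11) -> (6*a[cnt] < 5 -> (6*a[cnt] > -16 and 2*tot > -10))) and ((not (2*a[1] != -1 -> tot = 11)) -> (tot <= -5 and (2*z < 7 -> (2*z > -14 and 2*tot > -10)))))) and (tot < 0 -> (2*z < 7 -> (2*z > -14 and 2*tot > -10)))
The weakest precondition is ((not (tot < 0)) -> (((2*a[1] != -1 -> tot = 11) -> (6*a[cnt] < 5 -> (6*a[cnt] > -16 and 2*tot > -10))) and ((not (2*a[1] != -1 -> tot = 11)) -> (tot <= -5 and (2*z < 7 -> (2*z > -14 and 2*tot > -10)))))) and (tot < 0 -> (2*z < 7 -> (2*z > -14 and 2*tot > -10))).
Check whether ((not (tot < 0)) -> (((2*a[1] != -1 -> tot = 11) -> (6*a[cnt] < 5 -> (6*a[cnt] > -16 and 2*tot > -10))) and ((not (2*a[1] != -1 -> tot = 11)) -> (tot <= -5 and (2*z < 7 -> (2*z > -14 and 2*tot > -10)))))) and (tot < 0 -> (2*z < 7 -> (2*z > -14 and 2*tot > -14))) implies it.
Countermodel: at the initial state a = {[0] = 0, [1] = 0, elsewhere 0}, cnt = 0, tot = -5, z = 0, the precondition holds but the weakest precondition fails.
Answer: invalid


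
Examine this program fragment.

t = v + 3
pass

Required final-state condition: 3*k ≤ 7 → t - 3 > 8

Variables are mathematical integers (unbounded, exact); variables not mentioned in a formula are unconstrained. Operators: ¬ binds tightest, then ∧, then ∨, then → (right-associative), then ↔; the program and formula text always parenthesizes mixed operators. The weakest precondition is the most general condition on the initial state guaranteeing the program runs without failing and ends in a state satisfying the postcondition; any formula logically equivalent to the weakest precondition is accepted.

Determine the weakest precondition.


Working backward. After the program, the postcondition 3*k ≤ 7 → t - 3 > 8 must hold; in canonical form it is 3*k ≤ 7 → t > 11.
Before skip: 3*k ≤ 7 → t > 11
Before t := v + 3: 3*k ≤ 7 → v > 8
Answer: WP = 3*k ≤ 7 → v > 8


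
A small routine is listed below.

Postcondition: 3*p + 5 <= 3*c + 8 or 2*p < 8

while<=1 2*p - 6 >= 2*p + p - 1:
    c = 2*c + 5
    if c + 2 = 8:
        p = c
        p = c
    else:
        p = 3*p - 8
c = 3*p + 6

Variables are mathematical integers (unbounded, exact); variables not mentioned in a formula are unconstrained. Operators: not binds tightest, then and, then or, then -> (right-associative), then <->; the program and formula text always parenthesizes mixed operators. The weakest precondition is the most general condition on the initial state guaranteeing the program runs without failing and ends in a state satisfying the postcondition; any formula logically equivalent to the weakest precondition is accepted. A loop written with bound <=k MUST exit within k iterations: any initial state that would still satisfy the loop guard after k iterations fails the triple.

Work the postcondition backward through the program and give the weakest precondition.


Working backward. After the program, the postcondition 3*p + 5 <= 3*c + 8 or 2*p < 8 must hold; in canonical form it is 3*p <= 3*c + 3 or 2*p < 8.
Before c := 3*p + 6: 6*p >= -21 or 2*p < 8
Before the loop (bound <=1), unroll the exhaustion recursion (WP_0 = exit-now case; WP_j = one more guarded iteration, up to j = 1):
  WP_0: (not (p <= -5)) and (6*p >= -21 or 2*p < 8)
  WP_1: (p <= -5 -> ((2*c = 1 -> ((not (2*c <= -10)) and (12*c >= -51 or 4*c < -2))) and ((not (2*c = 1)) -> ((not (3*p <= 3)) and (18*p >= 27 or 6*p < 24))))) and ((not (p <= -5)) -> (6*p >= -21 or 2*p < 8))
So before the loop: (p <= -5 -> ((2*c = 1 -> ((not (2*c <= -10)) and (12*c >= -51 or 4*c < -2))) and ((not (2*c = 1)) -> ((not (3*p <= 3)) and (18*p >= 27 or 6*p < 24))))) and ((not (p <= -5)) -> (6*p >= -21 or 2*p < 8))
Answer: WP = (p <= -5 -> ((2*c = 1 -> ((not (2*c <= -10)) and (12*c >= -51 or 4*c < -2))) and ((not (2*c = 1)) -> ((not (3*p <= 3)) and (18*p >= 27 or 6*p < 24))))) and ((not (p <= -5)) -> (6*p >= -21 or 2*p < 8))


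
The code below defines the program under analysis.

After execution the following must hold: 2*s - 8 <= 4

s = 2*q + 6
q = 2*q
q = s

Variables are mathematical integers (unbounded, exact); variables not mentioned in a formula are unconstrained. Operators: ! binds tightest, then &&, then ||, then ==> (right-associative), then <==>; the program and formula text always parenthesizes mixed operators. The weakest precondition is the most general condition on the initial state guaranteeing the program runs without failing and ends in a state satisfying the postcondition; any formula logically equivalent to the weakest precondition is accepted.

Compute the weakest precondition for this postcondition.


Working backward. After the program, the postcondition 2*s - 8 <= 4 must hold; in canonical form it is 2*s <= 12.
Before q := s: 2*s <= 12
Before q := 2*q: 2*s <= 12
Before s := 2*q + 6: 4*q <= 0
Answer: WP = 4*q <= 0


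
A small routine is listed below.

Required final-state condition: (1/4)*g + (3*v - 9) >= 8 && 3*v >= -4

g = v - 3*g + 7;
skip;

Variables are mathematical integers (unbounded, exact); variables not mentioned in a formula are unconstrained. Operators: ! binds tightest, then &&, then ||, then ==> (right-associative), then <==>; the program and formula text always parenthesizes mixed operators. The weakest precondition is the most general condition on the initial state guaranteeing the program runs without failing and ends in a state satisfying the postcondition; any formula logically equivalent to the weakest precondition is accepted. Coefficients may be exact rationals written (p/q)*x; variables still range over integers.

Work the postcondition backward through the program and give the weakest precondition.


Working backward. After the program, the postcondition (1/4)*g + (3*v - 9) >= 8 && 3*v >= -4 must hold; in canonical form it is (1/4)*g + 3*v >= 17 && 3*v >= -4.
Before skip: (1/4)*g + 3*v >= 17 && 3*v >= -4
Before g := v - 3*g + 7: (13/4)*v >= (3/4)*g + 61/4 && 3*v >= -4
Answer: WP = (13/4)*v >= (3/4)*g + 61/4 && 3*v >= -4


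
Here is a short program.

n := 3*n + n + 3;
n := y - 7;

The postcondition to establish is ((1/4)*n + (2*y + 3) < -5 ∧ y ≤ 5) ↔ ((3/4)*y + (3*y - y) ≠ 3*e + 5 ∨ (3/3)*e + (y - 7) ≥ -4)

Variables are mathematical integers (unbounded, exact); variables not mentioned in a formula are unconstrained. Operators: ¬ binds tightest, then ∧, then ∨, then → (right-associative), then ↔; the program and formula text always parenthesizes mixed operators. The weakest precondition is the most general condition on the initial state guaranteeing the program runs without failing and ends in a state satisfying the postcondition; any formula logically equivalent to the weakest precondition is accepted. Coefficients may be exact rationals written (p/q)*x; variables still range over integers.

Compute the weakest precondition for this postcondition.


Working backward. After the program, the postcondition ((1/4)*n + (2*y + 3) < -5 ∧ y ≤ 5) ↔ ((3/4)*y + (3*y - y) ≠ 3*e + 5 ∨ (3/3)*e + (y - 7) ≥ -4) must hold; in canonical form it is ((1/4)*n + 2*y < -8 ∧ y ≤ 5) ↔ ((11/4)*y ≠ 3*e + 5 ∨ e + y ≥ 3).
Before n := y - 7: ((9/4)*y < -25/4 ∧ y ≤ 5) ↔ ((11/4)*y ≠ 3*e + 5 ∨ e + y ≥ 3)
Before n := 3*n + n + 3: ((9/4)*y < -25/4 ∧ y ≤ 5) ↔ ((11/4)*y ≠ 3*e + 5 ∨ e + y ≥ 3)
Answer: WP = ((9/4)*y < -25/4 ∧ y ≤ 5) ↔ ((11/4)*y ≠ 3*e + 5 ∨ e + y ≥ 3)


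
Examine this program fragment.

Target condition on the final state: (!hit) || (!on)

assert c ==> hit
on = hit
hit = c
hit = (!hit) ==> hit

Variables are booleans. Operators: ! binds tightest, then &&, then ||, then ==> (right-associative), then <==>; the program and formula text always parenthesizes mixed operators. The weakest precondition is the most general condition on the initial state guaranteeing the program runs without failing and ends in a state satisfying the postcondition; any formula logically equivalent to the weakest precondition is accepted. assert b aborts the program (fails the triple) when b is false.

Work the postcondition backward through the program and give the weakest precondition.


Working backward. After the program, (!hit) || (!on) must hold.
Before hit := (!hit) ==> hit: (!((!hit) ==> hit)) || (!on)
Before hit := c: (!((!c) ==> c)) || (!on)
Before on := hit: (!((!c) ==> c)) || (!hit)
Before assert c ==> hit: (c ==> hit) && ((!((!c) ==> c)) || (!hit))
Answer: WP = (c ==> hit) && ((!((!c) ==> c)) || (!hit))


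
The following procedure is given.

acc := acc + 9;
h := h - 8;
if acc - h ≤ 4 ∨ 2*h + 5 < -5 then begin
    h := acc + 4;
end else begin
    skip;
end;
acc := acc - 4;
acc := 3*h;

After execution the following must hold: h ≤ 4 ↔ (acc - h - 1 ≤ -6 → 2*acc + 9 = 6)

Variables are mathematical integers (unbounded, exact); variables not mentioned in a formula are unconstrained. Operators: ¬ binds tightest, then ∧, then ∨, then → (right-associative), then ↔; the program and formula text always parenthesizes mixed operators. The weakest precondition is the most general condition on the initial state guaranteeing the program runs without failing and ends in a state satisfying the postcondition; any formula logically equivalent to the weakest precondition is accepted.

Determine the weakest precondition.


Working backward. After the program, the postcondition h ≤ 4 ↔ (acc - h - 1 ≤ -6 → 2*acc + 9 = 6) must hold; in canonical form it is h ≤ 4 ↔ (acc ≤ h - 5 → 2*acc = -3).
Before acc := 3*h: h ≤ 4 ↔ (2*h ≤ -5 → 6*h = -3)
Before acc := acc - 4: h ≤ 4 ↔ (2*h ≤ -5 → 6*h = -3)
Then branch requires acc ≤ 0 ↔ (2*acc ≤ -13 → 6*acc = -27); else branch requires h ≤ 4 ↔ (2*h ≤ -5 → 6*h = -3).
Before the if: ((acc ≤ h + 4 ∨ 2*h < -10) → (acc ≤ 0 ↔ (2*acc ≤ -13 → 6*acc = -27))) ∧ ((¬(acc ≤ h + 4 ∨ 2*h < -10)) → (h ≤ 4 ↔ (2*h ≤ -5 → 6*h = -3)))
Before h := h - 8: ((acc ≤ h - 4 ∨ 2*h < 6) → (acc ≤ 0 ↔ (2*acc ≤ -13 → 6*acc = -27))) ∧ ((¬(acc ≤ h - 4 ∨ 2*h < 6)) → (h ≤ 12 ↔ (2*h ≤ 11 → 6*h = 45)))
Before acc := acc + 9: ((acc ≤ h - 13 ∨ 2*h < 6) → (acc ≤ -9 ↔ (2*acc ≤ -31 → 6*acc = -81))) ∧ ((¬(acc ≤ h - 13 ∨ 2*h < 6)) → (h ≤ 12 ↔ (2*h ≤ 11 → 6*h = 45)))
Answer: WP = ((acc ≤ h - 13 ∨ 2*h < 6) → (acc ≤ -9 ↔ (2*acc ≤ -31 → 6*acc = -81))) ∧ ((¬(acc ≤ h - 13 ∨ 2*h < 6)) → (h ≤ 12 ↔ (2*h ≤ 11 → 6*h = 45)))


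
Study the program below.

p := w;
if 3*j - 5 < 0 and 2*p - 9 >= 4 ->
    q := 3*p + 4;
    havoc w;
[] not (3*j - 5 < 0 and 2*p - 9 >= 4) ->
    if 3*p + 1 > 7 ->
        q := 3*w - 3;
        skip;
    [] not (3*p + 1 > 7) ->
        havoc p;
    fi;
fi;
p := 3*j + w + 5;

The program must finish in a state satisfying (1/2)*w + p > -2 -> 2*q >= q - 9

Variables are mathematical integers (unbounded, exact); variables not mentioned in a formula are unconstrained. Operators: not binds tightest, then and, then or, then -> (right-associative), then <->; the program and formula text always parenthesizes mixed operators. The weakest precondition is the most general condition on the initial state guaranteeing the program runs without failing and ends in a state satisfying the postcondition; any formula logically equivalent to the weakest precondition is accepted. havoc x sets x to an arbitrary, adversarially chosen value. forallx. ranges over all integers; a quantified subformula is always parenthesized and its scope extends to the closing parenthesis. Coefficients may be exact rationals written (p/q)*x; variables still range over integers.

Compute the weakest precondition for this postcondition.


Working backward. After the program, the postcondition (1/2)*w + p > -2 -> 2*q >= q - 9 must hold; in canonical form it is p + (1/2)*w > -2 -> q >= -9.
Before p := 3*j + w + 5: 3*j + (3/2)*w > -7 -> q >= -9
Then branch requires forall w_1. (3*j + (3/2)*w_1 > -7 -> 3*p >= -13); else branch requires (3*p > 6 -> (3*j + (3/2)*w > -7 -> 3*w >= -6)) and ((not (3*p > 6)) -> (3*j + (3/2)*w > -7 -> q >= -9)).
Before the if: ((3*j < 5 and 2*p >= 13) -> (forall w_1. (3*j + (3/2)*w_1 > -7 -> 3*p >= -13))) and ((not (3*j < 5 and 2*p >= 13)) -> ((3*p > 6 -> (3*j + (3/2)*w > -7 -> 3*w >= -6)) and ((not (3*p > 6)) -> (3*j + (3/2)*w > -7 -> q >= -9))))
Before p := w: ((3*j < 5 and 2*w >= 13) -> (forall w_1. (3*j + (3/2)*w_1 > -7 -> 3*w >= -13))) and ((not (3*j < 5 and 2*w >= 13)) -> ((3*w > 6 -> (3*j + (3/2)*w > -7 -> 3*w >= -6)) and ((not (3*w > 6)) -> (3*j + (3/2)*w > -7 -> q >= -9))))
Answer: WP = ((3*j < 5 and 2*w >= 13) -> (forall w_1. (3*j + (3/2)*w_1 > -7 -> 3*w >= -13))) and ((not (3*j < 5 and 2*w >= 13)) -> ((3*w > 6 -> (3*j + (3/2)*w > -7 -> 3*w >= -6)) and ((not (3*w > 6)) -> (3*j + (3/2)*w > -7 -> q >= -9))))


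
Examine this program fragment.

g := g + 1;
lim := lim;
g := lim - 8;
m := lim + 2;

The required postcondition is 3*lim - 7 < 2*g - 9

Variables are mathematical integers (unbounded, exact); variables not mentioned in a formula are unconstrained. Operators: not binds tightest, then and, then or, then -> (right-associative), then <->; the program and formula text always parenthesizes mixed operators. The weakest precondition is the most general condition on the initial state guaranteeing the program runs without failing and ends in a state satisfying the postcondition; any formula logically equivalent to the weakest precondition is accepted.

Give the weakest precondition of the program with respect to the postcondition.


Working backward. After the program, the postcondition 3*lim - 7 < 2*g - 9 must hold; in canonical form it is 3*lim < 2*g - 2.
Before m := lim + 2: 3*lim < 2*g - 2
Before g := lim - 8: lim < -18
Before lim := lim: lim < -18
Before g := g + 1: lim < -18
Answer: WP = lim < -18


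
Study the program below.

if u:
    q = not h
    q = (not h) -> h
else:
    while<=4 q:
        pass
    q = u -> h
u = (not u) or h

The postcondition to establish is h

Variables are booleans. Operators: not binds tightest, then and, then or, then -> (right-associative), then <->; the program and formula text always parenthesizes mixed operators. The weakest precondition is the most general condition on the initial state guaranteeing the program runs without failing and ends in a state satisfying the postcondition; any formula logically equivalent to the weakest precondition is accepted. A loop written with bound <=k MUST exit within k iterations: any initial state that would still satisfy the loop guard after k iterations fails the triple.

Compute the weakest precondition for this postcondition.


Working backward. After the program, h must hold.
Before u := (not u) or h: h
Then branch requires h; else branch requires (q -> ((q -> ((q -> ((q -> ((not q) and h)) and ((not q) -> h))) and ((not q) -> h))) and ((not q) -> h))) and ((not q) -> h).
Before the if: (u -> h) and ((not u) -> ((q -> ((q -> ((q -> ((q -> ((not q) and h)) and ((not q) -> h))) and ((not q) -> h))) and ((not q) -> h))) and ((not q) -> h)))
Answer: WP = (u -> h) and ((not u) -> ((q -> ((q -> ((q -> ((q -> ((not q) and h)) and ((not q) -> h))) and ((not q) -> h))) and ((not q) -> h))) and ((not q) -> h)))


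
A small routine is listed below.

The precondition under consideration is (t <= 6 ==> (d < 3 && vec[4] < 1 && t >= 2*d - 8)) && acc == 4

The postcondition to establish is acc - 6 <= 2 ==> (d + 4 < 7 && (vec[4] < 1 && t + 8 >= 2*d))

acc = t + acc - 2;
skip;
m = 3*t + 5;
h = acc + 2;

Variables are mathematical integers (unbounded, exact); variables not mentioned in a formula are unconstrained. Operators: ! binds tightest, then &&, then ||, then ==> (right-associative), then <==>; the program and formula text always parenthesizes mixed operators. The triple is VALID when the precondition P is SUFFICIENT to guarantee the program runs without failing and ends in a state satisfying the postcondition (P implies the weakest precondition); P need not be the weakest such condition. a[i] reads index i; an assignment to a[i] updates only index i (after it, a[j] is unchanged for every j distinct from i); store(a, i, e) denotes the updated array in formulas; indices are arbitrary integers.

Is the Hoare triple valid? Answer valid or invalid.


Working backward. After the program, the postcondition acc - 6 <= 2 ==> (d + 4 < 7 && (vec[4] < 1 && t + 8 >= 2*d)) must hold; in canonical form it is acc <= 8 ==> (d < 3 && vec[4] < 1 && t >= 2*d - 8).
Before h := acc + 2: acc <= 8 ==> (d < 3 && vec[4] < 1 && t >= 2*d - 8)
Before m := 3*t + 5: acc <= 8 ==> (d < 3 && vec[4] < 1 && t >= 2*d - 8)
Before skip: acc <= 8 ==> (d < 3 && vec[4] < 1 && t >= 2*d - 8)
Before acc := t + acc - 2: acc + t <= 10 ==> (d < 3 && vec[4] < 1 && t >= 2*d - 8)
The weakest precondition is acc + t <= 10 ==> (d < 3 && vec[4] < 1 && t >= 2*d - 8).
Check whether (t <= 6 ==> (d < 3 && vec[4] < 1 && t >= 2*d - 8)) && acc == 4 implies it.
Every state satisfying the precondition satisfies the weakest precondition: the implication holds.
Answer: valid


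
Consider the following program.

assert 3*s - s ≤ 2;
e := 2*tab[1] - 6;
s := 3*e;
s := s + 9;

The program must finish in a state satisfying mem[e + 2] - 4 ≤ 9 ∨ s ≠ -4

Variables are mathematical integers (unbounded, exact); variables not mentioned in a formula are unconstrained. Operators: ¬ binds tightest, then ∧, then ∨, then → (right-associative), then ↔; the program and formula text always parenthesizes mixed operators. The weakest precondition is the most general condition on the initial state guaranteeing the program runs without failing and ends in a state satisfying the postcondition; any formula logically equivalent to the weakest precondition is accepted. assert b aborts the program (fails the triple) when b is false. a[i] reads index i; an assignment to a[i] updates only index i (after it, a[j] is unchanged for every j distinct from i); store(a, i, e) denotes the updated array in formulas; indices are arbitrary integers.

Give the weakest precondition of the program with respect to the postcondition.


Working backward. After the program, the postcondition mem[e + 2] - 4 ≤ 9 ∨ s ≠ -4 must hold; in canonical form it is mem[e + 2] ≤ 13 ∨ s ≠ -4.
Before s := s + 9: mem[e + 2] ≤ 13 ∨ s ≠ -13
Before s := 3*e: mem[e + 2] ≤ 13 ∨ 3*e ≠ -13
Before e := 2*tab[1] - 6: mem[2*tab[1] - 4] ≤ 13 ∨ 6*tab[1] ≠ 5
Before assert 3*s - s ≤ 2: 2*s ≤ 2 ∧ (mem[2*tab[1] - 4] ≤ 13 ∨ 6*tab[1] ≠ 5)
Answer: WP = 2*s ≤ 2 ∧ (mem[2*tab[1] - 4] ≤ 13 ∨ 6*tab[1] ≠ 5)


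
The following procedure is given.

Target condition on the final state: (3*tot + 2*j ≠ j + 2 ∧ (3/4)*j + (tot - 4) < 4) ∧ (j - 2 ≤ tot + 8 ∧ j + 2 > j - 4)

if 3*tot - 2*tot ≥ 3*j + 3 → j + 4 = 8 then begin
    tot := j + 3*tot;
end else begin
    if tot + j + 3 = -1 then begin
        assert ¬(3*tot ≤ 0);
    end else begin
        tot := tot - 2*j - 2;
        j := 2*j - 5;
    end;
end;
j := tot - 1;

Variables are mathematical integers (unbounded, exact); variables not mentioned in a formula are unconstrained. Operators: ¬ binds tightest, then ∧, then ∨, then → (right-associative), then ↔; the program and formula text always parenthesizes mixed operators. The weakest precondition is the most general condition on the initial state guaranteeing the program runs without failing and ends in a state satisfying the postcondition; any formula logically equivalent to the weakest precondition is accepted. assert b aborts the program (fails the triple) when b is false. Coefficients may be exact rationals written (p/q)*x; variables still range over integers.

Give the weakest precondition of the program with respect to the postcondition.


Working backward. After the program, the postcondition (3*tot + 2*j ≠ j + 2 ∧ (3/4)*j + (tot - 4) < 4) ∧ (j - 2 ≤ tot + 8 ∧ j + 2 > j - 4) must hold; in canonical form it is j + 3*tot ≠ 2 ∧ (3/4)*j + tot < 8 ∧ j ≤ tot + 10.
Before j := tot - 1: 4*tot ≠ 3 ∧ (7/4)*tot < 35/4
Then branch requires 4*j + 12*tot ≠ 3 ∧ (7/4)*j + (21/4)*tot < 35/4; else branch requires (j + tot = -4 → ((¬(3*tot ≤ 0)) ∧ 4*tot ≠ 3 ∧ (7/4)*tot < 35/4)) ∧ ((¬(j + tot = -4)) → (4*tot ≠ 8*j + 11 ∧ (7/4)*tot < (7/2)*j + 49/4)).
Before the if: ((tot ≥ 3*j + 3 → j = 4) → (4*j + 12*tot ≠ 3 ∧ (7/4)*j + (21/4)*tot < 35/4)) ∧ ((¬(tot ≥ 3*j + 3 → j = 4)) → ((j + tot = -4 → ((¬(3*tot ≤ 0)) ∧ 4*tot ≠ 3 ∧ (7/4)*tot < 35/4)) ∧ ((¬(j + tot = -4)) → (4*tot ≠ 8*j + 11 ∧ (7/4)*tot < (7/2)*j + 49/4))))
Answer: WP = ((tot ≥ 3*j + 3 → j = 4) → (4*j + 12*tot ≠ 3 ∧ (7/4)*j + (21/4)*tot < 35/4)) ∧ ((¬(tot ≥ 3*j + 3 → j = 4)) → ((j + tot = -4 → ((¬(3*tot ≤ 0)) ∧ 4*tot ≠ 3 ∧ (7/4)*tot < 35/4)) ∧ ((¬(j + tot = -4)) → (4*tot ≠ 8*j + 11 ∧ (7/4)*tot < (7/2)*j + 49/4))))


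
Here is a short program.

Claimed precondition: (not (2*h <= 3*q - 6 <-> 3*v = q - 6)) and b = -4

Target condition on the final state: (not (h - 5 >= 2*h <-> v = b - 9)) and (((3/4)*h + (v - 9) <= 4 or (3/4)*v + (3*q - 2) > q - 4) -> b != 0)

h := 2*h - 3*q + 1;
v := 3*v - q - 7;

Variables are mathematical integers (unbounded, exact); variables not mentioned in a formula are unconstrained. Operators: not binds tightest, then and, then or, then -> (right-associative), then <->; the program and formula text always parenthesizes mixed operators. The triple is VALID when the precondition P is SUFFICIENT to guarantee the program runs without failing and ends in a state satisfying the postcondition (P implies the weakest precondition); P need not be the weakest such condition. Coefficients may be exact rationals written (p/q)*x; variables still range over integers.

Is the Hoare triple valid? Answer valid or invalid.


Working backward. After the program, the postcondition (not (h - 5 >= 2*h <-> v = b - 9)) and (((3/4)*h + (v - 9) <= 4 or (3/4)*v + (3*q - 2) > q - 4) -> b != 0) must hold; in canonical form it is (not (h <= -5 <-> v = b - 9)) and (((3/4)*h + v <= 13 or 2*q + (3/4)*v > -2) -> b != 0).
Before v := 3*v - q - 7: (not (h <= -5 <-> 3*v = b + q - 2)) and (((3/4)*h + 3*v <= q + 20 or (5/4)*q + (9/4)*v > 13/4) -> b != 0)
Before h := 2*h - 3*q + 1: (not (2*h <= 3*q - 6 <-> 3*v = b + q - 2)) and (((3/2)*h + 3*v <= (13/4)*q + 77/4 or (5/4)*q + (9/4)*v > 13/4) -> b != 0)
The weakest precondition is (not (2*h <= 3*q - 6 <-> 3*v = b + q - 2)) and (((3/2)*h + 3*v <= (13/4)*q + 77/4 or (5/4)*q + (9/4)*v > 13/4) -> b != 0).
Check whether (not (2*h <= 3*q - 6 <-> 3*v = q - 6)) and b = -4 implies it.
Every state satisfying the precondition satisfies the weakest precondition: the implication holds.
Answer: valid


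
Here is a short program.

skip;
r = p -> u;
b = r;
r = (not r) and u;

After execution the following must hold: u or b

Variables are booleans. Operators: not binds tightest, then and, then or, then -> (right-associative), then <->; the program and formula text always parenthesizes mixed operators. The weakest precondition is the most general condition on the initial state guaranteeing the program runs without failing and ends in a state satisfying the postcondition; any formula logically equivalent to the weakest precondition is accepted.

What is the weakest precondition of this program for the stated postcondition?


Working backward. After the program, u or b must hold.
Before r := (not r) and u: u or b
Before b := r: u or r
Before r := p -> u: u or (p -> u)
Before skip: u or (p -> u)
Answer: WP = u or (p -> u)


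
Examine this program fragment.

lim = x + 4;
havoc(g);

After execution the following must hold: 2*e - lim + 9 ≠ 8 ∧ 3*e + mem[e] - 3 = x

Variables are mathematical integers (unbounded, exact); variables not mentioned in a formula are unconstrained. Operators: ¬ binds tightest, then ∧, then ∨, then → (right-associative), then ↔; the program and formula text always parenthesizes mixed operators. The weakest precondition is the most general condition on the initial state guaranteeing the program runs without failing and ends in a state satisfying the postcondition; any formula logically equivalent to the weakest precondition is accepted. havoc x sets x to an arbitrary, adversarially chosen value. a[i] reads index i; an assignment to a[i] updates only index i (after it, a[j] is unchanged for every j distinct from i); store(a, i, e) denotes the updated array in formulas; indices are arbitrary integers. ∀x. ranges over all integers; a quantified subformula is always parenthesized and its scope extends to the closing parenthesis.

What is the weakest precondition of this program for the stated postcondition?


Working backward. After the program, the postcondition 2*e - lim + 9 ≠ 8 ∧ 3*e + mem[e] - 3 = x must hold; in canonical form it is 2*e ≠ lim - 1 ∧ mem[e] + 3*e = x + 3.
Before havoc g: 2*e ≠ lim - 1 ∧ mem[e] + 3*e = x + 3
Before lim := x + 4: 2*e ≠ x + 3 ∧ mem[e] + 3*e = x + 3
Answer: WP = 2*e ≠ x + 3 ∧ mem[e] + 3*e = x + 3


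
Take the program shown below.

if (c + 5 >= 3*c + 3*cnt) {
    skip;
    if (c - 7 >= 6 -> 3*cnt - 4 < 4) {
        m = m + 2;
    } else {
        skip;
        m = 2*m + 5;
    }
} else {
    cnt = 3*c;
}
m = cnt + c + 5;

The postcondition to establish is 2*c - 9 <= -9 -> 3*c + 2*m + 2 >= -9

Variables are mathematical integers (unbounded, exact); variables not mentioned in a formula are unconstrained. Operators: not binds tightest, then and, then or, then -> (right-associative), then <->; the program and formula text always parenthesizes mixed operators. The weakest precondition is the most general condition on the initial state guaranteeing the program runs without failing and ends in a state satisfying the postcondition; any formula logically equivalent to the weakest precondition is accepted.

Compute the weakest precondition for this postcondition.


Working backward. After the program, the postcondition 2*c - 9 <= -9 -> 3*c + 2*m + 2 >= -9 must hold; in canonical form it is 2*c <= 0 -> 3*c + 2*m >= -11.
Before m := cnt + c + 5: 2*c <= 0 -> 5*c + 2*cnt >= -21
Then branch requires ((c >= 13 -> 3*cnt < 8) -> (2*c <= 0 -> 5*c + 2*cnt >= -21)) and ((not (c >= 13 -> 3*cnt < 8)) -> (2*c <= 0 -> 5*c + 2*cnt >= -21)); else branch requires 2*c <= 0 -> 11*c >= -21.
Before the if: (2*c + 3*cnt <= 5 -> (((c >= 13 -> 3*cnt < 8) -> (2*c <= 0 -> 5*c + 2*cnt >= -21)) and ((not (c >= 13 -> 3*cnt < 8)) -> (2*c <= 0 -> 5*c + 2*cnt >= -21)))) and ((not (2*c + 3*cnt <= 5)) -> (2*c <= 0 -> 11*c >= -21))
Answer: WP = (2*c + 3*cnt <= 5 -> (((c >= 13 -> 3*cnt < 8) -> (2*c <= 0 -> 5*c + 2*cnt >= -21)) and ((not (c >= 13 -> 3*cnt < 8)) -> (2*c <= 0 -> 5*c + 2*cnt >= -21)))) and ((not (2*c + 3*cnt <= 5)) -> (2*c <= 0 -> 11*c >= -21))


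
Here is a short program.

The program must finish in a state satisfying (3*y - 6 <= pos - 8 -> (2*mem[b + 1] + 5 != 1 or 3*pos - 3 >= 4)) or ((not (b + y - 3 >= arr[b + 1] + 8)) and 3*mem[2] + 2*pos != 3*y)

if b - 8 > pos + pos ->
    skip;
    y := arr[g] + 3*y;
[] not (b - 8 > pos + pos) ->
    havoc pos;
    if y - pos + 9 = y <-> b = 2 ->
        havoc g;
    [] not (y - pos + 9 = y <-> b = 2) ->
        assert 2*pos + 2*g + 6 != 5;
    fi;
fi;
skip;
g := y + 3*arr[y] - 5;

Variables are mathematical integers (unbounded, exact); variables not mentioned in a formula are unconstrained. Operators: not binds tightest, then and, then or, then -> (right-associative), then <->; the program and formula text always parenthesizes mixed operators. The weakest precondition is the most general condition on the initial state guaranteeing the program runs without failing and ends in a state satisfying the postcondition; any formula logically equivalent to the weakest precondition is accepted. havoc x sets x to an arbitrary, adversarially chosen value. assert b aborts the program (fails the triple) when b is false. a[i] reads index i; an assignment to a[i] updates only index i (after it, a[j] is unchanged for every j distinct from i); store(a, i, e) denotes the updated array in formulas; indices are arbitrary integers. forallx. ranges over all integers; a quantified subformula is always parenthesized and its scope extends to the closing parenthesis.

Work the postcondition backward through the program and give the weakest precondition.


Working backward. After the program, the postcondition (3*y - 6 <= pos - 8 -> (2*mem[b + 1] + 5 != 1 or 3*pos - 3 >= 4)) or ((not (b + y - 3 >= arr[b + 1] + 8)) and 3*mem[2] + 2*pos != 3*y) must hold; in canonical form it is (3*y <= pos - 2 -> (2*mem[b + 1] != -4 or 3*pos >= 7)) or ((not (b + y >= arr[b + 1] + 11)) and 3*mem[2] + 2*pos != 3*y).
Before g := y + 3*arr[y] - 5: (3*y <= pos - 2 -> (2*mem[b + 1] != -4 or 3*pos >= 7)) or ((not (b + y >= arr[b + 1] + 11)) and 3*mem[2] + 2*pos != 3*y)
Before skip: (3*y <= pos - 2 -> (2*mem[b + 1] != -4 or 3*pos >= 7)) or ((not (b + y >= arr[b + 1] + 11)) and 3*mem[2] + 2*pos != 3*y)
Then branch requires (3*arr[g] + 9*y <= pos - 2 -> (2*mem[b + 1] != -4 or 3*pos >= 7)) or ((not (arr[g] + b + 3*y >= arr[b + 1] + 11)) and 3*mem[2] + 2*pos != 3*arr[g] + 9*y); else branch requires forall pos_1. (((pos_1 = 9 <-> b = 2) -> ((3*y <= pos_1 - 2 -> (2*mem[b + 1] != -4 or 3*pos_1 >= 7)) or ((not (b + y >= arr[b + 1] + 11)) and 3*mem[2] + 2*pos_1 != 3*y))) and ((not (pos_1 = 9 <-> b = 2)) -> (2*g + 2*pos_1 != -1 and ((3*y <= pos_1 - 2 -> (2*mem[b + 1] != -4 or 3*pos_1 >= 7)) or ((not (b + y >= arr[b + 1] + 11)) and 3*mem[2] + 2*pos_1 != 3*y))))).
Before the if: (b > 2*pos + 8 -> ((3*arr[g] + 9*y <= pos - 2 -> (2*mem[b + 1] != -4 or 3*pos >= 7)) or ((not (arr[g] + b + 3*y >= arr[b + 1] + 11)) and 3*mem[2] + 2*pos != 3*arr[g] + 9*y))) and ((not (b > 2*pos + 8)) -> (forall pos_1. (((pos_1 = 9 <-> b = 2) -> ((3*y <= pos_1 - 2 -> (2*mem[b + 1] != -4 or 3*pos_1 >= 7)) or ((not (b + y >= arr[b + 1] + 11)) and 3*mem[2] + 2*pos_1 != 3*y))) and ((not (pos_1 = 9 <-> b = 2)) -> (2*g + 2*pos_1 != -1 and ((3*y <= pos_1 - 2 -> (2*mem[b + 1] != -4 or 3*pos_1 >= 7)) or ((not (b + y >= arr[b + 1] + 11)) and 3*mem[2] + 2*pos_1 != 3*y)))))))
Answer: WP = (b > 2*pos + 8 -> ((3*arr[g] + 9*y <= pos - 2 -> (2*mem[b + 1] != -4 or 3*pos >= 7)) or ((not (arr[g] + b + 3*y >= arr[b + 1] + 11)) and 3*mem[2] + 2*pos != 3*arr[g] + 9*y))) and ((not (b > 2*pos + 8)) -> (forall pos_1. (((pos_1 = 9 <-> b = 2) -> ((3*y <= pos_1 - 2 -> (2*mem[b + 1] != -4 or 3*pos_1 >= 7)) or ((not (b + y >= arr[b + 1] + 11)) and 3*mem[2] + 2*pos_1 != 3*y))) and ((not (pos_1 = 9 <-> b = 2)) -> (2*g + 2*pos_1 != -1 and ((3*y <= pos_1 - 2 -> (2*mem[b + 1] != -4 or 3*pos_1 >= 7)) or ((not (b + y >= arr[b + 1] + 11)) and 3*mem[2] + 2*pos_1 != 3*y)))))))
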